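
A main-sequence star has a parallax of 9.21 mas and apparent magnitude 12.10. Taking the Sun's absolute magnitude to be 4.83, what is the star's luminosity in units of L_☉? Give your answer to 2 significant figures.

L/L_☉ ≈ 0.15

d = 1/p = 1000/9.21 mas = 108.6 pc
M = m − 5 log₁₀ d + 5 = 12.10 − 5·2.0357 + 5 = 6.921
M − M_☉ = 6.921 − 4.83 = 2.091
L/L_☉ = 10^(−0.4 × 2.091) = 0.1457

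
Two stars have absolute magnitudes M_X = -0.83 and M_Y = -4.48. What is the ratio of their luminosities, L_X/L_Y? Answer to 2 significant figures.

ΔM = M_X − M_Y = 3.65
L_X/L_Y = 10^(−0.4 ΔM) = 10^-1.460 = 0.03467

L_X/L_Y ≈ 0.035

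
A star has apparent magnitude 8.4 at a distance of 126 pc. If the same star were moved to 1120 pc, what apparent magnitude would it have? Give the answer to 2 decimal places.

m ≈ 13.14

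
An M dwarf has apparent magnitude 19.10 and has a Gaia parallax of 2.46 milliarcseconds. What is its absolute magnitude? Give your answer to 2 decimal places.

p = 2.46 mas = 2.46×10^-3″ → d = 1/p = 406.5 pc
5 log₁₀(d/10 pc) = 5 log₁₀(406.5) − 5 = 8.045
M = m − 5 log₁₀(d/10) = 19.10 − 8.045 = 11.055

M ≈ 11.05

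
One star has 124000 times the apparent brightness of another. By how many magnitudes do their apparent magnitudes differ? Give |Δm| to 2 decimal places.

|Δm| ≈ 12.73

Pogson: Δm = −2.5 log₁₀(ratio) = −2.5 log₁₀(124000) = −2.5 × 5.0934 = -12.734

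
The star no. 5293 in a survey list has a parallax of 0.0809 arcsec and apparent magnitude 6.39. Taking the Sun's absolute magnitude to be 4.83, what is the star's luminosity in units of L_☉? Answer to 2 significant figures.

L/L_☉ ≈ 0.36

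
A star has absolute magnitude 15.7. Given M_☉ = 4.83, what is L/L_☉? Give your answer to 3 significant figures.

M − M_☉ = 15.7 − 4.83 = 10.870
L/L_☉ = 10^(−0.4 (M − M_☉)) = 10^-4.348 = 4.487×10^-5

L/L_☉ ≈ 4.49×10^-5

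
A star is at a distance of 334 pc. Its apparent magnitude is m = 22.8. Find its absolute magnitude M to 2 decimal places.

M ≈ 15.18

5 log₁₀(d/10 pc) = 5 log₁₀(334.0) − 5 = 7.619
M = m − 5 log₁₀(d/10) = 22.8 − 7.619 = 15.181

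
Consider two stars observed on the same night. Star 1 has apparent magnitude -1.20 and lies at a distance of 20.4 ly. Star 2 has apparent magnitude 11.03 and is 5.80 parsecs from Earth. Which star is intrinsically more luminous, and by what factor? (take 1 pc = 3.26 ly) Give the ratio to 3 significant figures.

Star 1 is more luminous, by a factor of 90800.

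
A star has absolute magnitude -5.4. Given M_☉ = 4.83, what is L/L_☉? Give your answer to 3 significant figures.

M − M_☉ = -5.4 − 4.83 = -10.230
L/L_☉ = 10^(−0.4 (M − M_☉)) = 10^4.092 = 12360

L/L_☉ ≈ 12400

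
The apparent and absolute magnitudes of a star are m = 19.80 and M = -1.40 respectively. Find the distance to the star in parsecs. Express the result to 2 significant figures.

d ≈ 170000 pc

μ = m − M = 21.200
m − M = 5 log₁₀ d − 5
log₁₀ d = (m − M)/5 + 1 = 5.2400
d = 10^5.2400 = 173800 pc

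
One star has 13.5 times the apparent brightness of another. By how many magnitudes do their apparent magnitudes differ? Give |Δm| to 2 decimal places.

Pogson: Δm = −2.5 log₁₀(ratio) = −2.5 log₁₀(13.5) = −2.5 × 1.1303 = -2.826

|Δm| ≈ 2.83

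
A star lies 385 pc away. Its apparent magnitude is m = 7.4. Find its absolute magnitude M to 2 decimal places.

5 log₁₀(d/10 pc) = 5 log₁₀(385.0) − 5 = 7.927
M = m − 5 log₁₀(d/10) = 7.4 − 7.927 = -0.527

M ≈ -0.53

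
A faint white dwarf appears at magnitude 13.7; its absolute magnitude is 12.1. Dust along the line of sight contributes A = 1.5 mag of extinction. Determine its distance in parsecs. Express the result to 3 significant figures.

d ≈ 10.5 pc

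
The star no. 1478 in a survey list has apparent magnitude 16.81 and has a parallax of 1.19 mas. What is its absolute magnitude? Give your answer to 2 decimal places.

M ≈ 7.19

p = 1.19 mas = 1.19×10^-3″ → d = 1/p = 840.3 pc
5 log₁₀(d/10 pc) = 5 log₁₀(840.3) − 5 = 9.622
M = m − 5 log₁₀(d/10) = 16.81 − 9.622 = 7.188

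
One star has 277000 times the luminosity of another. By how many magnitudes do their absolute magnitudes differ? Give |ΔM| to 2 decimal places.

Pogson: ΔM = −2.5 log₁₀(ratio) = −2.5 log₁₀(277000) = −2.5 × 5.4425 = -13.606

|ΔM| ≈ 13.61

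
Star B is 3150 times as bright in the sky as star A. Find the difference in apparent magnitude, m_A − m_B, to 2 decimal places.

Pogson: Δm = −2.5 log₁₀(ratio) = −2.5 log₁₀(3150) = −2.5 × 3.4983 = -8.746
Star B is brighter so has the smaller magnitude: m_A − m_B is positive.

m_A − m_B ≈ 8.75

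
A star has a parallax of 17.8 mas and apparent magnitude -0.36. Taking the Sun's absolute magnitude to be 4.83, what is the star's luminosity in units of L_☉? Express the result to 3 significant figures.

L/L_☉ ≈ 3760

d = 1/p = 1000/17.8 mas = 56.18 pc
M = m − 5 log₁₀ d + 5 = -0.36 − 5·1.7496 + 5 = -4.108
M − M_☉ = -4.108 − 4.83 = -8.938
L/L_☉ = 10^(−0.4 × -8.938) = 3760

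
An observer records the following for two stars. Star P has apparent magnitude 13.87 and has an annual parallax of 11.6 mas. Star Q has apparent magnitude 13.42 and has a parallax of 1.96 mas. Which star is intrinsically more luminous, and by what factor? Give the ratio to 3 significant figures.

Star Q is more luminous, by a factor of 53.0.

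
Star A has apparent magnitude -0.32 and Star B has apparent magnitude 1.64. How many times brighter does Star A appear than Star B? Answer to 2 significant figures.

Magnitude difference = -1.96
Flux ratio = 10^(−0.4 Δm) = 10^(−0.4 × -1.96) = 10^0.784 = 6.081

6.1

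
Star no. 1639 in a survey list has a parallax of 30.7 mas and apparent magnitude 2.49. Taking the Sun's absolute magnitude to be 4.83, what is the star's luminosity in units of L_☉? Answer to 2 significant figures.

L/L_☉ ≈ 92

d = 1/p = 1000/30.7 mas = 32.57 pc
M = m − 5 log₁₀ d + 5 = 2.49 − 5·1.5129 + 5 = -0.074
M − M_☉ = -0.074 − 4.83 = -4.904
L/L_☉ = 10^(−0.4 × -4.904) = 91.56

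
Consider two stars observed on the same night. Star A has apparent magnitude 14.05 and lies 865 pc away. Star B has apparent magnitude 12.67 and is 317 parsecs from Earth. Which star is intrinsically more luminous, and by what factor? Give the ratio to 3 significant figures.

Star A: M = m − 5 log₁₀ d + 5 = 14.05 − 5·2.9370 + 5 = 4.365
Star B: M = m − 5 log₁₀ d + 5 = 12.67 − 5·2.5011 + 5 = 5.165
ΔM = M_A − M_B = 4.365 − (5.165) = -0.800; smaller M is more luminous → Star A.
L ratio = 10^(0.4 |ΔM|) = 10^0.320 = 2.089

Star A is more luminous, by a factor of 2.09.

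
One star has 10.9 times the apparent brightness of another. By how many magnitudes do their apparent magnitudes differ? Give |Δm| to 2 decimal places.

Pogson: Δm = −2.5 log₁₀(ratio) = −2.5 log₁₀(10.9) = −2.5 × 1.0374 = -2.594

|Δm| ≈ 2.59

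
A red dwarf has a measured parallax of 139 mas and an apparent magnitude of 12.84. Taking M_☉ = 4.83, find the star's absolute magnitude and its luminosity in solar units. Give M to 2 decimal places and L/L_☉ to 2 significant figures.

M ≈ 13.56; L/L_☉ ≈ 3.2×10^-4

d = 1/p = 1000/139 mas = 7.194 pc
M = m − 5 log₁₀ d + 5 = 12.84 − 5·0.8570 + 5 = 13.555
M − M_☉ = 13.555 − 4.83 = 8.725
L/L_☉ = 10^(−0.4 × 8.725) = 3.236×10^-4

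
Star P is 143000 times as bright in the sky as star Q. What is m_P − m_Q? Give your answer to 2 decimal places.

m_P − m_Q ≈ -12.89

Pogson: Δm = −2.5 log₁₀(ratio) = −2.5 log₁₀(143000) = −2.5 × 5.1553 = -12.888
Star P is brighter, so it has the smaller magnitude: the difference is negative.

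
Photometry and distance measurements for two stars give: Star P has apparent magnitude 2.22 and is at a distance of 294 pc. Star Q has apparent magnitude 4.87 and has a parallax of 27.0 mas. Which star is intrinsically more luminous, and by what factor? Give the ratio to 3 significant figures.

Star P: M = m − 5 log₁₀ d + 5 = 2.22 − 5·2.4683 + 5 = -5.122
Star Q: p = 27.0 mas = 0.0270″ → d = 1/p = 37.04 pc
Star Q: M = m − 5 log₁₀ d + 5 = 4.87 − 5·1.5686 + 5 = 2.027
ΔM = M_P − M_Q = -5.122 − (2.027) = -7.149; smaller M is more luminous → Star P.
L ratio = 10^(0.4 |ΔM|) = 10^2.859 = 723.5

Star P is more luminous, by a factor of 723.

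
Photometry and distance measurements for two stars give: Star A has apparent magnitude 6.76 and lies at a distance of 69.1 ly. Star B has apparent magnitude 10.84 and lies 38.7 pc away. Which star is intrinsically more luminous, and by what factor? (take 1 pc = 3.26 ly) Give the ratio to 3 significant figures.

Star A is more luminous, by a factor of 12.9.

Star A: d = 69.1 ly / 3.26 = 21.20 pc
Star A: M = m − 5 log₁₀ d + 5 = 6.76 − 5·1.3263 + 5 = 5.129
Star B: M = m − 5 log₁₀ d + 5 = 10.84 − 5·1.5877 + 5 = 7.901
ΔM = M_A − M_B = 5.129 − (7.901) = -2.773; smaller M is more luminous → Star A.
L ratio = 10^(0.4 |ΔM|) = 10^1.109 = 12.86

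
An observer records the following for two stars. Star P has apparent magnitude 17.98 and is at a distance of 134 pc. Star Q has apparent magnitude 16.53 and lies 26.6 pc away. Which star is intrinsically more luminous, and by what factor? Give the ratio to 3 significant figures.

Star P: M = m − 5 log₁₀ d + 5 = 17.98 − 5·2.1271 + 5 = 12.344
Star Q: M = m − 5 log₁₀ d + 5 = 16.53 − 5·1.4249 + 5 = 14.406
ΔM = M_P − M_Q = 12.344 − (14.406) = -2.061; smaller M is more luminous → Star P.
L ratio = 10^(0.4 |ΔM|) = 10^0.824 = 6.675

Star P is more luminous, by a factor of 6.67.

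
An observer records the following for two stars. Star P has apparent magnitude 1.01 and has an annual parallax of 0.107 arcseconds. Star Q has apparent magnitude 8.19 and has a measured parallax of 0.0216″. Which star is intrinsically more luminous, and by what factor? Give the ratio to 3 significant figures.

Star P: d = 1/p = 1/0.107″ = 9.346 pc
Star P: M = m − 5 log₁₀ d + 5 = 1.01 − 5·0.9706 + 5 = 1.157
Star Q: d = 1/p = 1/0.0216″ = 46.30 pc
Star Q: M = m − 5 log₁₀ d + 5 = 8.19 − 5·1.6655 + 5 = 4.862
ΔM = M_P − M_Q = 1.157 − (4.862) = -3.705; smaller M is more luminous → Star P.
L ratio = 10^(0.4 |ΔM|) = 10^1.482 = 30.35

Star P is more luminous, by a factor of 30.3.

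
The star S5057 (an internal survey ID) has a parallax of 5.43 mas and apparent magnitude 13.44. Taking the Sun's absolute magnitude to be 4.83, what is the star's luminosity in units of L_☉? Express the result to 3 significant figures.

L/L_☉ ≈ 0.122

d = 1/p = 1000/5.43 mas = 184.2 pc
M = m − 5 log₁₀ d + 5 = 13.44 − 5·2.2652 + 5 = 7.114
M − M_☉ = 7.114 − 4.83 = 2.284
L/L_☉ = 10^(−0.4 × 2.284) = 0.1220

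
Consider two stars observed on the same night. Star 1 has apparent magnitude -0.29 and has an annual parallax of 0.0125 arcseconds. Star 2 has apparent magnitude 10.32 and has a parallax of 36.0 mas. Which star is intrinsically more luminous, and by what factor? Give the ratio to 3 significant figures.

Star 1 is more luminous, by a factor of 145000.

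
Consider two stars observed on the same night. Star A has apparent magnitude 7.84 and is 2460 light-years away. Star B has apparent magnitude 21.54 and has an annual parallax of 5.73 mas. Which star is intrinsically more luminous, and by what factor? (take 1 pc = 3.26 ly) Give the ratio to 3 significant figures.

Star A: d = 2460 ly / 3.26 = 754.6 pc
Star A: M = m − 5 log₁₀ d + 5 = 7.84 − 5·2.8777 + 5 = -1.549
Star B: p = 5.73 mas = 5.73×10^-3″ → d = 1/p = 174.5 pc
Star B: M = m − 5 log₁₀ d + 5 = 21.54 − 5·2.2418 + 5 = 15.331
ΔM = M_A − M_B = -1.549 − (15.331) = -16.879; smaller M is more luminous → Star A.
L ratio = 10^(0.4 |ΔM|) = 10^6.752 = 5.646×10^6

Star A is more luminous, by a factor of 5.65×10^6.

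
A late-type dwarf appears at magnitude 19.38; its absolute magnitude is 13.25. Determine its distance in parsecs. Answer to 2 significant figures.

μ = m − M = 6.130
m − M = 5 log₁₀ d − 5
log₁₀ d = (m − M)/5 + 1 = 2.2260
d = 10^2.2260 = 168.3 pc

d ≈ 170 pc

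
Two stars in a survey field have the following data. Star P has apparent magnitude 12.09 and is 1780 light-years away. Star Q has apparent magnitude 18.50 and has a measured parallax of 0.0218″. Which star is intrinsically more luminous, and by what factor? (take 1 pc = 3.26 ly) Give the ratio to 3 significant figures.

Star P is more luminous, by a factor of 51900.

Star P: d = 1780 ly / 3.26 = 546.0 pc
Star P: M = m − 5 log₁₀ d + 5 = 12.09 − 5·2.7372 + 5 = 3.404
Star Q: d = 1/p = 1/0.0218″ = 45.87 pc
Star Q: M = m − 5 log₁₀ d + 5 = 18.50 − 5·1.6615 + 5 = 15.192
ΔM = M_P − M_Q = 3.404 − (15.192) = -11.788; smaller M is more luminous → Star P.
L ratio = 10^(0.4 |ΔM|) = 10^4.715 = 51920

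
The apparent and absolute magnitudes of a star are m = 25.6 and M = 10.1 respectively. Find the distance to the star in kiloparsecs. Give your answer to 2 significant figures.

μ = m − M = 15.500
m − M = 5 log₁₀ d − 5
log₁₀ d = (m − M)/5 + 1 = 4.1000
d = 10^4.1000 = 12590 pc
= 12.59 kpc

d ≈ 13 kpc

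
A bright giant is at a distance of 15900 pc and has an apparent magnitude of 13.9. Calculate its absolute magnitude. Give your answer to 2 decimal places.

M ≈ -2.11

5 log₁₀(d/10 pc) = 5 log₁₀(15900) − 5 = 16.007
M = m − 5 log₁₀(d/10) = 13.9 − 16.007 = -2.107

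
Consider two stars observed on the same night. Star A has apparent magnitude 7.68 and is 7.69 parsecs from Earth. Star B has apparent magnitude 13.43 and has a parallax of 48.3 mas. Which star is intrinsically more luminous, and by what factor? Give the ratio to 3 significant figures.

Star A is more luminous, by a factor of 27.5.

Star A: M = m − 5 log₁₀ d + 5 = 7.68 − 5·0.8859 + 5 = 8.250
Star B: p = 48.3 mas = 0.0483″ → d = 1/p = 20.70 pc
Star B: M = m − 5 log₁₀ d + 5 = 13.43 − 5·1.3161 + 5 = 11.850
ΔM = M_A − M_B = 8.250 − (11.850) = -3.599; smaller M is more luminous → Star A.
L ratio = 10^(0.4 |ΔM|) = 10^1.440 = 27.53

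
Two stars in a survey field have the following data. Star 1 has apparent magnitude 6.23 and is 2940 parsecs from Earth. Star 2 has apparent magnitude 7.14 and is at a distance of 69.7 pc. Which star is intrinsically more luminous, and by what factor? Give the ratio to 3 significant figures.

Star 1 is more luminous, by a factor of 4110.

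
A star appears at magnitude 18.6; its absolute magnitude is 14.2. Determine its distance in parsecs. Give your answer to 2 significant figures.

d ≈ 76 pc

Distance modulus: m − M = 18.6 − (14.2) = 4.400
m − M = 5 log₁₀ d − 5
log₁₀ d = (m − M)/5 + 1 = 1.8800
d = 10^1.8800 = 75.86 pc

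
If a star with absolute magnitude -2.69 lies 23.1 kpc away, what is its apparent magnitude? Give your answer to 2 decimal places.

d = 23.1 kpc = 23100 pc
m = M + 5 log₁₀ d − 5 = -2.69 + 5·4.3636 − 5 = 14.128

m ≈ 14.13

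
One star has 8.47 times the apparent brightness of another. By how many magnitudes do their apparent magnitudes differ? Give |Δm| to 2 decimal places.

|Δm| ≈ 2.32

Pogson: Δm = −2.5 log₁₀(ratio) = −2.5 log₁₀(8.47) = −2.5 × 0.9279 = -2.320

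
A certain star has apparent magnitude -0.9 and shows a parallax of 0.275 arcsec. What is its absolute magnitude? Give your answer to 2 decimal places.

d = 1/p = 1/0.275″ = 3.636 pc
5 log₁₀(d/10 pc) = 5 log₁₀(3.636) − 5 = -2.197
M = m − 5 log₁₀(d/10) = -0.9 + 2.197 = 1.297

M ≈ 1.30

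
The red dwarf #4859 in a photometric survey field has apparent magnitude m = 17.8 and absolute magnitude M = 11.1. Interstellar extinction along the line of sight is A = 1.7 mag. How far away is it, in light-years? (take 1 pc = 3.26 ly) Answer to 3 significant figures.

m − M = 5 log₁₀(d/10 pc) + A  ⇒  17.8 − (11.1) − 1.7 = 5 log₁₀(d/10)
5.000 = 5 log₁₀(d/10)
log₁₀ d = (m − M − A)/5 + 1 = 2.0000
d = 10^2.0000 = 100.0 pc
= 326.0 ly

d ≈ 326 ly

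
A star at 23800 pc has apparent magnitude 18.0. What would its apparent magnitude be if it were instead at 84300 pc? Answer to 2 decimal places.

Flux ∝ 1/d², so Δm = 5 log₁₀(d₂/d₁) = 5 log₁₀(84300/23800) = 2.746
m₂ = m₁ + Δm = 18.0 + (2.746) = 20.746

m ≈ 20.75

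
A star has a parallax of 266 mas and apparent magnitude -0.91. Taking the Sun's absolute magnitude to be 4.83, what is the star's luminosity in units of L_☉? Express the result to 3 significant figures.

L/L_☉ ≈ 27.9

d = 1/p = 1000/266 mas = 3.759 pc
M = m − 5 log₁₀ d + 5 = -0.91 − 5·0.5751 + 5 = 1.214
M − M_☉ = 1.214 − 4.83 = -3.616
L/L_☉ = 10^(−0.4 × -3.616) = 27.94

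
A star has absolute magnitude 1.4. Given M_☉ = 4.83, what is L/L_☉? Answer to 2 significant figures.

M − M_☉ = 1.4 − 4.83 = -3.430
L/L_☉ = 10^(−0.4 (M − M_☉)) = 10^1.372 = 23.55

L/L_☉ ≈ 24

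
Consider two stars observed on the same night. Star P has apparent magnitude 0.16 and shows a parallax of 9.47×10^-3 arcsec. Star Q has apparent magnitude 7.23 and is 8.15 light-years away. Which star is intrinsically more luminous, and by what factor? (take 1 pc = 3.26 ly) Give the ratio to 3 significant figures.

Star P is more luminous, by a factor of 1.20×10^6.

Star P: d = 1/p = 1/9.47×10^-3″ = 105.6 pc
Star P: M = m − 5 log₁₀ d + 5 = 0.16 − 5·2.0237 + 5 = -4.958
Star Q: d = 8.15 ly / 3.26 = 2.500 pc
Star Q: M = m − 5 log₁₀ d + 5 = 7.23 − 5·0.3979 + 5 = 10.240
ΔM = M_P − M_Q = -4.958 − (10.240) = -15.199; smaller M is more luminous → Star P.
L ratio = 10^(0.4 |ΔM|) = 10^6.079 = 1.201×10^6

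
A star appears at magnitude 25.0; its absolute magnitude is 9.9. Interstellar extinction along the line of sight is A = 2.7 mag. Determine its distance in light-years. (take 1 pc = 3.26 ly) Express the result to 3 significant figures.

m − M = 5 log₁₀(d/10 pc) + A  ⇒  25.0 − (9.9) − 2.7 = 5 log₁₀(d/10)
12.400 = 5 log₁₀(d/10)
log₁₀ d = (m − M − A)/5 + 1 = 3.4800
d = 10^3.4800 = 3020 pc
= 9845 ly

d ≈ 9850 ly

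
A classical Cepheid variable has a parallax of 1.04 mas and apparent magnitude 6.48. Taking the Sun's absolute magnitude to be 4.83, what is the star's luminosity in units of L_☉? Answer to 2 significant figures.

L/L_☉ ≈ 2000

d = 1/p = 1000/1.04 mas = 961.5 pc
M = m − 5 log₁₀ d + 5 = 6.48 − 5·2.9830 + 5 = -3.435
M − M_☉ = -3.435 − 4.83 = -8.265
L/L_☉ = 10^(−0.4 × -8.265) = 2023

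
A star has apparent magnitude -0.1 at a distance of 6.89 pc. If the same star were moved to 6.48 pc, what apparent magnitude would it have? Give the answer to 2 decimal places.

m ≈ -0.23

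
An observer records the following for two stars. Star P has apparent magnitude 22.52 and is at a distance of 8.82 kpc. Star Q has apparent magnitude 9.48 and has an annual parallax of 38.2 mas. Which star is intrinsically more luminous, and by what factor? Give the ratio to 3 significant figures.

Star P: d = 8.82 kpc = 8820 pc
Star P: M = m − 5 log₁₀ d + 5 = 22.52 − 5·3.9455 + 5 = 7.793
Star Q: p = 38.2 mas = 0.0382″ → d = 1/p = 26.18 pc
Star Q: M = m − 5 log₁₀ d + 5 = 9.48 − 5·1.4179 + 5 = 7.390
ΔM = M_P − M_Q = 7.793 − (7.390) = 0.402; smaller M is more luminous → Star Q.
L ratio = 10^(0.4 |ΔM|) = 10^0.161 = 1.449

Star Q is more luminous, by a factor of 1.45.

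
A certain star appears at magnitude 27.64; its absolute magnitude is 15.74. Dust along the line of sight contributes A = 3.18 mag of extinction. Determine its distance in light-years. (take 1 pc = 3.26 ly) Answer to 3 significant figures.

m − M = 5 log₁₀(d/10 pc) + A  ⇒  27.64 − (15.74) − 3.18 = 5 log₁₀(d/10)
8.720 = 5 log₁₀(d/10)
log₁₀ d = (m − M − A)/5 + 1 = 2.7440
d = 10^2.7440 = 554.6 pc
= 1808 ly

d ≈ 1810 ly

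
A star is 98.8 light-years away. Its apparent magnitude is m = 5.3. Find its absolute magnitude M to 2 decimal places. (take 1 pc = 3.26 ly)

M ≈ 2.89

d = 98.8 ly / 3.26 = 30.31 pc
5 log₁₀(d/10 pc) = 5 log₁₀(30.31) − 5 = 2.408
M = m − 5 log₁₀(d/10) = 5.3 − 2.408 = 2.892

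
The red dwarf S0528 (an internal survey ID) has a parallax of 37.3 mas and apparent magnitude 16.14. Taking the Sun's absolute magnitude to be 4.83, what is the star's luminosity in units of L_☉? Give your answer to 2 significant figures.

L/L_☉ ≈ 2.2×10^-4

d = 1/p = 1000/37.3 mas = 26.81 pc
M = m − 5 log₁₀ d + 5 = 16.14 − 5·1.4283 + 5 = 13.999
M − M_☉ = 13.999 − 4.83 = 9.169
L/L_☉ = 10^(−0.4 × 9.169) = 2.151×10^-4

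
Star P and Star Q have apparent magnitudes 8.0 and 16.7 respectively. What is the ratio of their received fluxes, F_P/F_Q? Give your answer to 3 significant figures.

F_P/F_Q ≈ 3020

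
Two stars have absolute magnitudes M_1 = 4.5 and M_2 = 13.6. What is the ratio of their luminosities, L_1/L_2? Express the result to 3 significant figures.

L_1/L_2 ≈ 4370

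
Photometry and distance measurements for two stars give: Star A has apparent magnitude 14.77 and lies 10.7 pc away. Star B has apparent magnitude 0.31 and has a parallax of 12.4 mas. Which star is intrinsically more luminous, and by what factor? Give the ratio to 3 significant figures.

Star A: M = m − 5 log₁₀ d + 5 = 14.77 − 5·1.0294 + 5 = 14.623
Star B: p = 12.4 mas = 0.0124″ → d = 1/p = 80.65 pc
Star B: M = m − 5 log₁₀ d + 5 = 0.31 − 5·1.9066 + 5 = -4.223
ΔM = M_A − M_B = 14.623 − (-4.223) = 18.846; smaller M is more luminous → Star B.
L ratio = 10^(0.4 |ΔM|) = 10^7.538 = 3.455×10^7

Star B is more luminous, by a factor of 3.45×10^7.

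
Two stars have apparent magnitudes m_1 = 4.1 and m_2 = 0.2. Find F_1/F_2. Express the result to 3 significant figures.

F_1/F_2 ≈ 0.0275

Δm = 4.1 − (0.2) = 3.9
Flux ratio = 10^(−0.4 Δm) = 10^(−0.4 × 3.9) = 10^-1.560 = 0.02754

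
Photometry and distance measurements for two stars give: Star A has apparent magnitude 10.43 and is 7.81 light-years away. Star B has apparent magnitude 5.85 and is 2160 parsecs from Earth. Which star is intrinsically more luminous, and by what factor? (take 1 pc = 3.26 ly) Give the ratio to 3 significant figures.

Star B is more luminous, by a factor of 5.52×10^7.

Star A: d = 7.81 ly / 3.26 = 2.396 pc
Star A: M = m − 5 log₁₀ d + 5 = 10.43 − 5·0.3794 + 5 = 13.533
Star B: M = m − 5 log₁₀ d + 5 = 5.85 − 5·3.3345 + 5 = -5.822
ΔM = M_A − M_B = 13.533 − (-5.822) = 19.355; smaller M is more luminous → Star B.
L ratio = 10^(0.4 |ΔM|) = 10^7.742 = 5.521×10^7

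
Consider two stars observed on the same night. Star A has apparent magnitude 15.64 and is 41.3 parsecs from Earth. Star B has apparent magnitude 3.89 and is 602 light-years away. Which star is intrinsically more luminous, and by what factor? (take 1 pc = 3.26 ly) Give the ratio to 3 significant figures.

Star B is more luminous, by a factor of 1.00×10^6.

Star A: M = m − 5 log₁₀ d + 5 = 15.64 − 5·1.6160 + 5 = 12.560
Star B: d = 602 ly / 3.26 = 184.7 pc
Star B: M = m − 5 log₁₀ d + 5 = 3.89 − 5·2.2664 + 5 = -2.442
ΔM = M_A − M_B = 12.560 − (-2.442) = 15.002; smaller M is more luminous → Star B.
L ratio = 10^(0.4 |ΔM|) = 10^6.001 = 1.002×10^6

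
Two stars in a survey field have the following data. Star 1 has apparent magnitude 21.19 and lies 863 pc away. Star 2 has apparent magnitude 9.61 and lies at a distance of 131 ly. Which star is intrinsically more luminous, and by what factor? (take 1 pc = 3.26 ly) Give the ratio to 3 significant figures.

Star 2 is more luminous, by a factor of 92.9.

Star 1: M = m − 5 log₁₀ d + 5 = 21.19 − 5·2.9360 + 5 = 11.510
Star 2: d = 131 ly / 3.26 = 40.18 pc
Star 2: M = m − 5 log₁₀ d + 5 = 9.61 − 5·1.6041 + 5 = 6.590
ΔM = M_1 − M_2 = 11.510 − (6.590) = 4.920; smaller M is more luminous → Star 2.
L ratio = 10^(0.4 |ΔM|) = 10^1.968 = 92.91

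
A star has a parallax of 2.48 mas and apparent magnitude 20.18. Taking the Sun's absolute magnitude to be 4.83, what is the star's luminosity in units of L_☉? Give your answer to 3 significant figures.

L/L_☉ ≈ 1.18×10^-3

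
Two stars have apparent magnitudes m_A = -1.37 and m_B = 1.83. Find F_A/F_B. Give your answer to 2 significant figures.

F_A/F_B ≈ 19

Magnitude difference = -3.20
Flux ratio = 10^(−0.4 Δm) = 10^(−0.4 × -3.20) = 10^1.280 = 19.05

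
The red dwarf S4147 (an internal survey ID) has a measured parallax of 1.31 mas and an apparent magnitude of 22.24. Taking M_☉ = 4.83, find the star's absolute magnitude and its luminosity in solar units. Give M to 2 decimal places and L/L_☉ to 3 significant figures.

d = 1/p = 1000/1.31 mas = 763.4 pc
M = m − 5 log₁₀ d + 5 = 22.24 − 5·2.8827 + 5 = 12.826
M − M_☉ = 12.826 − 4.83 = 7.996
L/L_☉ = 10^(−0.4 × 7.996) = 6.331×10^-4

M ≈ 12.83; L/L_☉ ≈ 6.33×10^-4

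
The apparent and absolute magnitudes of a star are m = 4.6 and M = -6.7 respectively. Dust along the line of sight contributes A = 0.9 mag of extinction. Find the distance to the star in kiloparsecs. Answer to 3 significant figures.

d ≈ 1.20 kpc

m − M = 5 log₁₀(d/10 pc) + A  ⇒  4.6 − (-6.7) − 0.9 = 5 log₁₀(d/10)
10.400 = 5 log₁₀(d/10)
log₁₀ d = (m − M − A)/5 + 1 = 3.0800
d = 10^3.0800 = 1202 pc
= 1.202 kpc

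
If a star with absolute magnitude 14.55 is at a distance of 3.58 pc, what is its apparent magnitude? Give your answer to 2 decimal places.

m ≈ 12.32

m = M + 5 log₁₀ d − 5 = 14.55 + 5·0.5539 − 5 = 12.319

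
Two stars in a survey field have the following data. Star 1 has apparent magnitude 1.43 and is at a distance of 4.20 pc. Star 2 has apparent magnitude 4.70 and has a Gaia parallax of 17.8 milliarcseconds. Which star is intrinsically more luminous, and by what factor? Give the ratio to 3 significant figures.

Star 2 is more luminous, by a factor of 8.80.

Star 1: M = m − 5 log₁₀ d + 5 = 1.43 − 5·0.6232 + 5 = 3.314
Star 2: p = 17.8 mas = 0.0178″ → d = 1/p = 56.18 pc
Star 2: M = m − 5 log₁₀ d + 5 = 4.70 − 5·1.7496 + 5 = 0.952
ΔM = M_1 − M_2 = 3.314 − (0.952) = 2.362; smaller M is more luminous → Star 2.
L ratio = 10^(0.4 |ΔM|) = 10^0.945 = 8.804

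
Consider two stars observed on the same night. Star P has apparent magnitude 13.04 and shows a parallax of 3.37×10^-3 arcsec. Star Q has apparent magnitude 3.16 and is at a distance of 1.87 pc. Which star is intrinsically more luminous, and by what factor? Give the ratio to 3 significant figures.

Star P is more luminous, by a factor of 2.81.

Star P: d = 1/p = 1/3.37×10^-3″ = 296.7 pc
Star P: M = m − 5 log₁₀ d + 5 = 13.04 − 5·2.4724 + 5 = 5.678
Star Q: M = m − 5 log₁₀ d + 5 = 3.16 − 5·0.2718 + 5 = 6.801
ΔM = M_P − M_Q = 5.678 − (6.801) = -1.123; smaller M is more luminous → Star P.
L ratio = 10^(0.4 |ΔM|) = 10^0.449 = 2.812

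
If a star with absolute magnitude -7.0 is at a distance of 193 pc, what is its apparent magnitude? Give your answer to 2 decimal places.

m = M + 5 log₁₀ d − 5 = -7.0 + 5·2.2856 − 5 = -0.572

m ≈ -0.57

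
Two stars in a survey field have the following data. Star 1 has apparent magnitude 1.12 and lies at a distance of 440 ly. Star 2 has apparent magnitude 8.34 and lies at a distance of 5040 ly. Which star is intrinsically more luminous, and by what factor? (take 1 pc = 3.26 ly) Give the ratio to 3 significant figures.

Star 1: d = 440 ly / 3.26 = 135.0 pc
Star 1: M = m − 5 log₁₀ d + 5 = 1.12 − 5·2.1302 + 5 = -4.531
Star 2: d = 5040 ly / 3.26 = 1546 pc
Star 2: M = m − 5 log₁₀ d + 5 = 8.34 − 5·3.1892 + 5 = -2.606
ΔM = M_1 − M_2 = -4.531 − (-2.606) = -1.925; smaller M is more luminous → Star 1.
L ratio = 10^(0.4 |ΔM|) = 10^0.770 = 5.889

Star 1 is more luminous, by a factor of 5.89.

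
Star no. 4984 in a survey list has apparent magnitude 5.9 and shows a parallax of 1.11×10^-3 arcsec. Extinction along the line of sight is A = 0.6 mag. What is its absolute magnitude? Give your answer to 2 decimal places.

d = 1/p = 1/1.11×10^-3″ = 900.9 pc
5 log₁₀(d/10 pc) = 5 log₁₀(900.9) − 5 = 9.773
M = m − 5 log₁₀(d/10) − A = 5.9 − 9.773 − 0.6 = -4.473

M ≈ -4.47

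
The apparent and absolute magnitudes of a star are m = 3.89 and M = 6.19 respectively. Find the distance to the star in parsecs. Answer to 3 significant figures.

d ≈ 3.47 pc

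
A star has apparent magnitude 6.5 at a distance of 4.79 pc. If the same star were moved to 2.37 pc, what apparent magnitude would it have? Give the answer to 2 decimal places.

m ≈ 4.97

Flux ∝ 1/d², so Δm = 5 log₁₀(d₂/d₁) = 5 log₁₀(2.37/4.79) = -1.528
m₂ = m₁ + Δm = 6.5 + (-1.528) = 4.972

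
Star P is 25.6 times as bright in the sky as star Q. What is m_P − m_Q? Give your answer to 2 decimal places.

Pogson: Δm = −2.5 log₁₀(ratio) = −2.5 log₁₀(25.6) = −2.5 × 1.4082 = -3.521
Star P is brighter, so it has the smaller magnitude: the difference is negative.

m_P − m_Q ≈ -3.52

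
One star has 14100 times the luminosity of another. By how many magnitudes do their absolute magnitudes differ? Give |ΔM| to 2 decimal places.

|ΔM| ≈ 10.37

Pogson: ΔM = −2.5 log₁₀(ratio) = −2.5 log₁₀(14100) = −2.5 × 4.1492 = -10.373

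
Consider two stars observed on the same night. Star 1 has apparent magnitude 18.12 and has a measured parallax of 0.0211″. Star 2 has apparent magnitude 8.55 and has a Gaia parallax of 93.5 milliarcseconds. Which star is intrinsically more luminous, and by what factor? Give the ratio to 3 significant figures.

Star 1: d = 1/p = 1/0.0211″ = 47.39 pc
Star 1: M = m − 5 log₁₀ d + 5 = 18.12 − 5·1.6757 + 5 = 14.741
Star 2: p = 93.5 mas = 0.0935″ → d = 1/p = 10.70 pc
Star 2: M = m − 5 log₁₀ d + 5 = 8.55 − 5·1.0292 + 5 = 8.404
ΔM = M_1 − M_2 = 14.741 − (8.404) = 6.337; smaller M is more luminous → Star 2.
L ratio = 10^(0.4 |ΔM|) = 10^2.535 = 342.7

Star 2 is more luminous, by a factor of 343.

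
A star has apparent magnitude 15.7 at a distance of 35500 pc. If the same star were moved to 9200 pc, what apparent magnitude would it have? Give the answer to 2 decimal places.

m ≈ 12.77

Flux ∝ 1/d², so Δm = 5 log₁₀(d₂/d₁) = 5 log₁₀(9200/35500) = -2.932
m₂ = m₁ + Δm = 15.7 + (-2.932) = 12.768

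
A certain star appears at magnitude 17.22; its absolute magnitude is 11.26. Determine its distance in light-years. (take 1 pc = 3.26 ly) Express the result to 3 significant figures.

d ≈ 507 ly

μ = m − M = 5.960
m − M = 5 log₁₀ d − 5
log₁₀ d = (m − M)/5 + 1 = 2.1920
d = 10^2.1920 = 155.6 pc
= 507.2 ly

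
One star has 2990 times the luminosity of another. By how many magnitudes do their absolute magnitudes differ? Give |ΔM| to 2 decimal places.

Pogson: ΔM = −2.5 log₁₀(ratio) = −2.5 log₁₀(2990) = −2.5 × 3.4757 = -8.689

|ΔM| ≈ 8.69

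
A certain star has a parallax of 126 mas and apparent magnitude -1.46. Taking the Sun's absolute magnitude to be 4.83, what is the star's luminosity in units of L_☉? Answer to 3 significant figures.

L/L_☉ ≈ 207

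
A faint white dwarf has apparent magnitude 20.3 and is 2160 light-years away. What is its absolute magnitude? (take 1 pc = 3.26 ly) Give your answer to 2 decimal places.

d = 2160 ly / 3.26 = 662.6 pc
5 log₁₀(d/10 pc) = 5 log₁₀(662.6) − 5 = 9.106
M = m − 5 log₁₀(d/10) = 20.3 − 9.106 = 11.194

M ≈ 11.19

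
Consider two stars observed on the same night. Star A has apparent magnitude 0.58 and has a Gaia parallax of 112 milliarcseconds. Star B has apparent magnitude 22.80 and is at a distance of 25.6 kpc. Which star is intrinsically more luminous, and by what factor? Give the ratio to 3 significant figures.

Star A is more luminous, by a factor of 94.0.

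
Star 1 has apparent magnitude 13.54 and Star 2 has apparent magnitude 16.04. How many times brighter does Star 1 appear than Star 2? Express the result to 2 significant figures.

10

Δm = 13.54 − (16.04) = -2.50
Flux ratio = 10^(−0.4 Δm) = 10^(−0.4 × -2.50) = 10^1.000 = 10.00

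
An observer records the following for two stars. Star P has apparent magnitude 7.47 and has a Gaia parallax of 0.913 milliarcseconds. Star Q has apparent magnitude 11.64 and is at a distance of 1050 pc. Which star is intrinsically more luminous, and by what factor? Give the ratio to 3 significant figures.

Star P is more luminous, by a factor of 50.7.

Star P: p = 0.913 mas = 9.13×10^-4″ → d = 1/p = 1095 pc
Star P: M = m − 5 log₁₀ d + 5 = 7.47 − 5·3.0395 + 5 = -2.728
Star Q: M = m − 5 log₁₀ d + 5 = 11.64 − 5·3.0212 + 5 = 1.534
ΔM = M_P − M_Q = -2.728 − (1.534) = -4.262; smaller M is more luminous → Star P.
L ratio = 10^(0.4 |ΔM|) = 10^1.705 = 50.66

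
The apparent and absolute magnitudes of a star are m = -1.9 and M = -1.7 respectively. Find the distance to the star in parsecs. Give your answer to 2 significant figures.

d ≈ 9.1 pc

μ = m − M = -0.200
m − M = 5 log₁₀ d − 5
log₁₀ d = (m − M)/5 + 1 = 0.9600
d = 10^0.9600 = 9.120 pc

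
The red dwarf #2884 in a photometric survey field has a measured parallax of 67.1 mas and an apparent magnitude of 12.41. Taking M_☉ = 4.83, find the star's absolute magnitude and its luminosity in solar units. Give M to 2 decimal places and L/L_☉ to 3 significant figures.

M ≈ 11.54; L/L_☉ ≈ 2.06×10^-3

d = 1/p = 1000/67.1 mas = 14.90 pc
M = m − 5 log₁₀ d + 5 = 12.41 − 5·1.1733 + 5 = 11.544
M − M_☉ = 11.544 − 4.83 = 6.714
L/L_☉ = 10^(−0.4 × 6.714) = 2.063×10^-3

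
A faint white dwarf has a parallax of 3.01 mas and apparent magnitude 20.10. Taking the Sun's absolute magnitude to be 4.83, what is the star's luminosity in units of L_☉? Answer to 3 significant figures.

d = 1/p = 1000/3.01 mas = 332.2 pc
M = m − 5 log₁₀ d + 5 = 20.10 − 5·2.5214 + 5 = 12.493
M − M_☉ = 12.493 − 4.83 = 7.663
L/L_☉ = 10^(−0.4 × 7.663) = 8.607×10^-4

L/L_☉ ≈ 8.61×10^-4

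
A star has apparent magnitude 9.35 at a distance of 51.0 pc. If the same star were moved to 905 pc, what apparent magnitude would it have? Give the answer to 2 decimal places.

m ≈ 15.60

Flux ∝ 1/d², so Δm = 5 log₁₀(d₂/d₁) = 5 log₁₀(905/51.0) = 6.245
m₂ = m₁ + Δm = 9.35 + (6.245) = 15.595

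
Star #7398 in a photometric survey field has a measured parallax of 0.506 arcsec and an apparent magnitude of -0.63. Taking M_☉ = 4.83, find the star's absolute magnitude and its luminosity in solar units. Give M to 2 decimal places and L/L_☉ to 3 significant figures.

M ≈ 2.89; L/L_☉ ≈ 5.97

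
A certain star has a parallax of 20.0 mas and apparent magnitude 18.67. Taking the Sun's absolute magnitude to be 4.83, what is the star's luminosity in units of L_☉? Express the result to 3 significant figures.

d = 1/p = 1000/20.0 mas = 50.00 pc
M = m − 5 log₁₀ d + 5 = 18.67 − 5·1.6990 + 5 = 15.175
M − M_☉ = 15.175 − 4.83 = 10.345
L/L_☉ = 10^(−0.4 × 10.345) = 7.277×10^-5

L/L_☉ ≈ 7.28×10^-5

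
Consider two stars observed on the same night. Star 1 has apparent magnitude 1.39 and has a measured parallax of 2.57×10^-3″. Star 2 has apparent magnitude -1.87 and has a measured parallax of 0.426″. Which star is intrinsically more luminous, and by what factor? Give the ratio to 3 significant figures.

Star 1 is more luminous, by a factor of 1360.

Star 1: d = 1/p = 1/2.57×10^-3″ = 389.1 pc
Star 1: M = m − 5 log₁₀ d + 5 = 1.39 − 5·2.5901 + 5 = -6.560
Star 2: d = 1/p = 1/0.426″ = 2.347 pc
Star 2: M = m − 5 log₁₀ d + 5 = -1.87 − 5·0.3706 + 5 = 1.277
ΔM = M_1 − M_2 = -6.560 − (1.277) = -7.837; smaller M is more luminous → Star 1.
L ratio = 10^(0.4 |ΔM|) = 10^3.135 = 1364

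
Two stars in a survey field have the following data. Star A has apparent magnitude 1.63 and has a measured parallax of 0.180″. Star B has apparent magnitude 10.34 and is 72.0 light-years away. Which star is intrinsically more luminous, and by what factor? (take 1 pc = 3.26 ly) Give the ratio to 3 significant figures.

Star A: d = 1/p = 1/0.180″ = 5.556 pc
Star A: M = m − 5 log₁₀ d + 5 = 1.63 − 5·0.7447 + 5 = 2.906
Star B: d = 72.0 ly / 3.26 = 22.09 pc
Star B: M = m − 5 log₁₀ d + 5 = 10.34 − 5·1.3441 + 5 = 8.619
ΔM = M_A − M_B = 2.906 − (8.619) = -5.713; smaller M is more luminous → Star A.
L ratio = 10^(0.4 |ΔM|) = 10^2.285 = 192.9

Star A is more luminous, by a factor of 193.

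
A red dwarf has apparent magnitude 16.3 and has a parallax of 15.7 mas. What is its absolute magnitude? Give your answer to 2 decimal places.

M ≈ 12.28

p = 15.7 mas = 0.0157″ → d = 1/p = 63.69 pc
5 log₁₀(d/10 pc) = 5 log₁₀(63.69) − 5 = 4.021
M = m − 5 log₁₀(d/10) = 16.3 − 4.021 = 12.279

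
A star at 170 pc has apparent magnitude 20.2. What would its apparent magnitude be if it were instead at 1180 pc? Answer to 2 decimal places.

Flux ∝ 1/d², so Δm = 5 log₁₀(d₂/d₁) = 5 log₁₀(1180/170) = 4.207
m₂ = m₁ + Δm = 20.2 + (4.207) = 24.407

m ≈ 24.41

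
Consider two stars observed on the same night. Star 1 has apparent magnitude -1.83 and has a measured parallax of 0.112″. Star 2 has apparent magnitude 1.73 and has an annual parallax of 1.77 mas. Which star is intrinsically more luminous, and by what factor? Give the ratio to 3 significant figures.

Star 2 is more luminous, by a factor of 151.

Star 1: d = 1/p = 1/0.112″ = 8.929 pc
Star 1: M = m − 5 log₁₀ d + 5 = -1.83 − 5·0.9508 + 5 = -1.584
Star 2: p = 1.77 mas = 1.77×10^-3″ → d = 1/p = 565.0 pc
Star 2: M = m − 5 log₁₀ d + 5 = 1.73 − 5·2.7520 + 5 = -7.030
ΔM = M_1 − M_2 = -1.584 − (-7.030) = 5.446; smaller M is more luminous → Star 2.
L ratio = 10^(0.4 |ΔM|) = 10^2.178 = 150.8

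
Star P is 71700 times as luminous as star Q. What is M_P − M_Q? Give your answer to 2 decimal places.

M_P − M_Q ≈ -12.14

Pogson: ΔM = −2.5 log₁₀(ratio) = −2.5 log₁₀(71700) = −2.5 × 4.8555 = -12.139
Star P is brighter, so it has the smaller magnitude: the difference is negative.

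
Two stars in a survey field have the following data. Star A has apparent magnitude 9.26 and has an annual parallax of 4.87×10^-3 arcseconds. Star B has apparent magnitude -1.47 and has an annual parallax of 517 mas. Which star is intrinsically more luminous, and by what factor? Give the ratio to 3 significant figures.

Star B is more luminous, by a factor of 1.74.

Star A: d = 1/p = 1/4.87×10^-3″ = 205.3 pc
Star A: M = m − 5 log₁₀ d + 5 = 9.26 − 5·2.3125 + 5 = 2.698
Star B: p = 517 mas = 0.517″ → d = 1/p = 1.934 pc
Star B: M = m − 5 log₁₀ d + 5 = -1.47 − 5·0.2865 + 5 = 2.097
ΔM = M_A − M_B = 2.698 − (2.097) = 0.600; smaller M is more luminous → Star B.
L ratio = 10^(0.4 |ΔM|) = 10^0.240 = 1.738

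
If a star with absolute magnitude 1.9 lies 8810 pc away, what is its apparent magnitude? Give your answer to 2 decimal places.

m ≈ 16.62

m = M + 5 log₁₀ d − 5 = 1.9 + 5·3.9450 − 5 = 16.625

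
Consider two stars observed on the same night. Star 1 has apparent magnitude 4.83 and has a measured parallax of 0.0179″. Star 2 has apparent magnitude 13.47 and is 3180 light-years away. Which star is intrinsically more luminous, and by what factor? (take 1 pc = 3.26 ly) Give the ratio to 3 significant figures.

Star 1 is more luminous, by a factor of 9.37.

Star 1: d = 1/p = 1/0.0179″ = 55.87 pc
Star 1: M = m − 5 log₁₀ d + 5 = 4.83 − 5·1.7471 + 5 = 1.094
Star 2: d = 3180 ly / 3.26 = 975.5 pc
Star 2: M = m − 5 log₁₀ d + 5 = 13.47 − 5·2.9892 + 5 = 3.524
ΔM = M_1 − M_2 = 1.094 − (3.524) = -2.430; smaller M is more luminous → Star 1.
L ratio = 10^(0.4 |ΔM|) = 10^0.972 = 9.373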